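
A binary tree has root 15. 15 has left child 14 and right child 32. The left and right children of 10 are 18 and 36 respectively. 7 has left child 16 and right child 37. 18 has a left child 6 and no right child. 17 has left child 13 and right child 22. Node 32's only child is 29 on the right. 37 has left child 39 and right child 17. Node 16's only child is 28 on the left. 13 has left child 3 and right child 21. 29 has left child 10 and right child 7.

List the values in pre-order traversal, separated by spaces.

15 14 32 29 10 18 6 36 7 16 28 37 39 17 13 3 21 22

Pre-order visits the node, then its left subtree, then its right subtree.
Visit 15.
At 15: go left to 14.
  14 is a leaf — visit 14.
At 15: go right to 32.
  Visit 32.
  At 32: no left child.
  At 32: go right to 29.
    Visit 29.
    At 29: go left to 10.
      Visit 10.
      At 10: go left to 18.
        Visit 18.
        At 18: go left to 6.
          6 is a leaf — visit 6.
        At 18: no right child.
      At 10: go right to 36.
        36 is a leaf — visit 36.
    At 29: go right to 7.
      Visit 7.
      At 7: go left to 16.
        Visit 16.
        At 16: go left to 28.
          28 is a leaf — visit 28.
        At 16: no right child.
      At 7: go right to 37.
        Visit 37.
        At 37: go left to 39.
          39 is a leaf — visit 39.
        At 37: go right to 17.
          Visit 17.
          At 17: go left to 13.
            Visit 13.
            At 13: go left to 3.
              3 is a leaf — visit 3.
            At 13: go right to 21.
              21 is a leaf — visit 21.
          At 17: go right to 22.
            22 is a leaf — visit 22.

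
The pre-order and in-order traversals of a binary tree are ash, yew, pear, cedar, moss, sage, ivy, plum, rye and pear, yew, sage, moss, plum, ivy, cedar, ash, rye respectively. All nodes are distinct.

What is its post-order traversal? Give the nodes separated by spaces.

The first element of pre-order is the root; it splits in-order into left and right subtrees.
Root ash: left subtree has 7 nodes {pear, yew, sage, moss, plum, ivy, cedar}, right has 1 {rye}.
  Root yew: left subtree has 1 node {pear}, right has 5 {sage, moss, plum, ivy, cedar}.
    Root cedar: left subtree has 4 nodes {sage, moss, plum, ivy}, right has 0 { }.
      Root moss: left subtree has 1 node {sage}, right has 2 {plum, ivy}.
        Root ivy: left subtree has 1 node {plum}, right has 0 { }.

pear sage plum ivy moss cedar yew rye ash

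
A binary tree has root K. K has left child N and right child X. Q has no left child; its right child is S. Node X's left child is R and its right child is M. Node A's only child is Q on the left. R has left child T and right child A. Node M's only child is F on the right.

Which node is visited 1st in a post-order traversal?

Post-order visits the left subtree, then the right subtree, then the node.
At K: go left to N.
  N is a leaf — visit N.
At K: go right to X.
  At X: go left to R.
    At R: go left to T.
      T is a leaf — visit T.
    At R: go right to A.
      At A: go left to Q.
        At Q: no left child.
        At Q: go right to S.
          S is a leaf — visit S.
        Visit Q.
      At A: no right child.
      Visit A.
    Visit R.
  At X: go right to M.
    At M: no left child.
    At M: go right to F.
      F is a leaf — visit F.
    Visit M.
  Visit X.
Visit K.
Full post-order sequence: N, T, S, Q, A, R, F, M, X, K.

N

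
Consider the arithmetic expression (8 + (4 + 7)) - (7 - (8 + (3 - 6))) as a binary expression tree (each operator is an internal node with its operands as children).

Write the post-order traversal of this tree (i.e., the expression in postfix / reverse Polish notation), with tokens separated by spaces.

Post-order on an expression tree gives postfix notation: for each operator, emit left operand, right operand, then the operator.

8 4 7 + + 7 8 3 6 - + - -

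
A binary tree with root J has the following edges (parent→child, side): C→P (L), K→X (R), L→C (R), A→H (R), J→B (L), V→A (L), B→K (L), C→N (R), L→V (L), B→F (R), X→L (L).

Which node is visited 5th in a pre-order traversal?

L

Pre-order visits the node, then its left subtree, then its right subtree.
Visit J.
At J: go left to B.
  Visit B.
  At B: go left to K.
    Visit K.
    At K: no left child.
    At K: go right to X.
      Visit X.
      At X: go left to L.
        Visit L.
        At L: go left to V.
          Visit V.
          At V: go left to A.
            Visit A.
            At A: no left child.
            At A: go right to H.
              H is a leaf — visit H.
          At V: no right child.
        At L: go right to C.
          Visit C.
          At C: go left to P.
            P is a leaf — visit P.
          At C: go right to N.
            N is a leaf — visit N.
      At X: no right child.
  At B: go right to F.
    F is a leaf — visit F.
At J: no right child.
Full pre-order sequence: J, B, K, X, L, V, A, H, C, P, N, F.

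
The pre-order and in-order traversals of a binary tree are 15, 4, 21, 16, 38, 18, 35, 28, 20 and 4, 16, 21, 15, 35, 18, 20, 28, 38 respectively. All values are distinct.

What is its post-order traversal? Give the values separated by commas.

16, 21, 4, 35, 20, 28, 18, 38, 15

The first element of pre-order is the root; it splits in-order into left and right subtrees.
Root 15: left subtree has 3 nodes {4, 16, 21}, right has 5 {35, 18, 20, 28, 38}.
  Root 4: left subtree has 0 nodes { }, right has 2 {16, 21}.
    Root 21: left subtree has 1 node {16}, right has 0 { }.
  Root 38: left subtree has 4 nodes {35, 18, 20, 28}, right has 0 { }.
    Root 18: left subtree has 1 node {35}, right has 2 {20, 28}.
      Root 28: left subtree has 1 node {20}, right has 0 { }.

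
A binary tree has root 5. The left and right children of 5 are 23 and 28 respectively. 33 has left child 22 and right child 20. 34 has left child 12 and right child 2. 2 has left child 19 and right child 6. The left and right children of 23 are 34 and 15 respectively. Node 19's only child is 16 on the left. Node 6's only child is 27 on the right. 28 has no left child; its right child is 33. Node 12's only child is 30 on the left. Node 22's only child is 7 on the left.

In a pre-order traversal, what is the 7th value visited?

Pre-order visits the node, then its left subtree, then its right subtree.
Visit 5.
At 5: go left to 23.
  Visit 23.
  At 23: go left to 34.
    Visit 34.
    At 34: go left to 12.
      Visit 12.
      At 12: go left to 30.
        30 is a leaf — visit 30.
      At 12: no right child.
    At 34: go right to 2.
      Visit 2.
      At 2: go left to 19.
        Visit 19.
        At 19: go left to 16.
          16 is a leaf — visit 16.
        At 19: no right child.
      At 2: go right to 6.
        Visit 6.
        At 6: no left child.
        At 6: go right to 27.
          27 is a leaf — visit 27.
  At 23: go right to 15.
    15 is a leaf — visit 15.
At 5: go right to 28.
  Visit 28.
  At 28: no left child.
  At 28: go right to 33.
    Visit 33.
    At 33: go left to 22.
      Visit 22.
      At 22: go left to 7.
        7 is a leaf — visit 7.
      At 22: no right child.
    At 33: go right to 20.
      20 is a leaf — visit 20.
Full pre-order sequence: 5, 23, 34, 12, 30, 2, 19, 16, 6, 27, 15, 28, 33, 22, 7, 20.

19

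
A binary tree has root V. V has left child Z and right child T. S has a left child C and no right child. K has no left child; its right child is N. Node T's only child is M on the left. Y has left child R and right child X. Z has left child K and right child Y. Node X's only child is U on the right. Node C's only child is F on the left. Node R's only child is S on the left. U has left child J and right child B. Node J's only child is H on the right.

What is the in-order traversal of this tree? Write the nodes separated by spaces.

In-order visits the left subtree, then the node, then the right subtree.
At V: go left to Z.
  At Z: go left to K.
    At K: no left child.
    Visit K.
    At K: go right to N.
      N is a leaf — visit N.
  Visit Z.
  At Z: go right to Y.
    At Y: go left to R.
      At R: go left to S.
        At S: go left to C.
          At C: go left to F.
            F is a leaf — visit F.
          Visit C.
          At C: no right child.
        Visit S.
        At S: no right child.
      Visit R.
      At R: no right child.
    Visit Y.
    At Y: go right to X.
      At X: no left child.
      Visit X.
      At X: go right to U.
        At U: go left to J.
          At J: no left child.
          Visit J.
          At J: go right to H.
            H is a leaf — visit H.
        Visit U.
        At U: go right to B.
          B is a leaf — visit B.
Visit V.
At V: go right to T.
  At T: go left to M.
    M is a leaf — visit M.
  Visit T.
  At T: no right child.

K N Z F C S R Y X J H U B V M T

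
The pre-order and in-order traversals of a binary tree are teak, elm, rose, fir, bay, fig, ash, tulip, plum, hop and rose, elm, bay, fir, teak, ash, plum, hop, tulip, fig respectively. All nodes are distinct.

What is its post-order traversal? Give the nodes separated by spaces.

The first element of pre-order is the root; it splits in-order into left and right subtrees.
Root teak: left subtree has 4 nodes {rose, elm, bay, fir}, right has 5 {ash, plum, hop, tulip, fig}.
  Root elm: left subtree has 1 node {rose}, right has 2 {bay, fir}.
    Root fir: left subtree has 1 node {bay}, right has 0 { }.
  Root fig: left subtree has 4 nodes {ash, plum, hop, tulip}, right has 0 { }.
    Root ash: left subtree has 0 nodes { }, right has 3 {plum, hop, tulip}.
      Root tulip: left subtree has 2 nodes {plum, hop}, right has 0 { }.
        Root plum: left subtree has 0 nodes { }, right has 1 {hop}.

rose bay fir elm hop plum tulip ash fig teak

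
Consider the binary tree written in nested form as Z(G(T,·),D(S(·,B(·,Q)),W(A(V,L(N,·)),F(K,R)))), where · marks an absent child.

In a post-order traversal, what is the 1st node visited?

Post-order visits the left subtree, then the right subtree, then the node.
At Z: go left to G.
  At G: go left to T.
    T is a leaf — visit T.
  At G: no right child.
  Visit G.
At Z: go right to D.
  At D: go left to S.
    At S: no left child.
    At S: go right to B.
      At B: no left child.
      At B: go right to Q.
        Q is a leaf — visit Q.
      Visit B.
    Visit S.
  At D: go right to W.
    At W: go left to A.
      At A: go left to V.
        V is a leaf — visit V.
      At A: go right to L.
        At L: go left to N.
          N is a leaf — visit N.
        At L: no right child.
        Visit L.
      Visit A.
    At W: go right to F.
      At F: go left to K.
        K is a leaf — visit K.
      At F: go right to R.
        R is a leaf — visit R.
      Visit F.
    Visit W.
  Visit D.
Visit Z.
Full post-order sequence: T, G, Q, B, S, V, N, L, A, K, R, F, W, D, Z.

T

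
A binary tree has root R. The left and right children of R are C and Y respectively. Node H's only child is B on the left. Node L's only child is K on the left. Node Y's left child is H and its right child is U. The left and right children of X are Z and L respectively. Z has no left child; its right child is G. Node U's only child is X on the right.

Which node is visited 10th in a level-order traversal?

G

Level-order visits nodes level by level from the root, left to right within each level.
Level 0: R
Level 1: C, Y
Level 2: H, U
Level 3: B, X
Level 4: Z, L
Level 5: G, K
Full level-order sequence: R, C, Y, H, U, B, X, Z, L, G, K.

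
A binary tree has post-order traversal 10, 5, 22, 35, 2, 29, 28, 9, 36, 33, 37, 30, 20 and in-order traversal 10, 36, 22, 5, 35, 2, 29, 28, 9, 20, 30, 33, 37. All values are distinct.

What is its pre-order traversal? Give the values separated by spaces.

The last element of post-order is the root; it splits in-order into left and right subtrees.
Root 20: left subtree has 9 nodes {10, 36, 22, 5, 35, 2, 29, 28, 9}, right has 3 {30, 33, 37}.
  Root 36: left subtree has 1 node {10}, right has 7 {22, 5, 35, 2, 29, 28, 9}.
    Root 9: left subtree has 6 nodes {22, 5, 35, 2, 29, 28}, right has 0 { }.
      Root 28: left subtree has 5 nodes {22, 5, 35, 2, 29}, right has 0 { }.
        Root 29: left subtree has 4 nodes {22, 5, 35, 2}, right has 0 { }.
          Root 2: left subtree has 3 nodes {22, 5, 35}, right has 0 { }.
            Root 35: left subtree has 2 nodes {22, 5}, right has 0 { }.
              Root 22: left subtree has 0 nodes { }, right has 1 {5}.
  Root 30: left subtree has 0 nodes { }, right has 2 {33, 37}.
    Root 37: left subtree has 1 node {33}, right has 0 { }.

20 36 10 9 28 29 2 35 22 5 30 37 33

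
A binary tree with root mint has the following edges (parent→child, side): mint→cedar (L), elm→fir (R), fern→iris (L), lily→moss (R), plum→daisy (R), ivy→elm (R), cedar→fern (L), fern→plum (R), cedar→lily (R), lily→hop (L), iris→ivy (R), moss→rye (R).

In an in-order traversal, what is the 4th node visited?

fir

In-order visits the left subtree, then the node, then the right subtree.
At mint: go left to cedar.
  At cedar: go left to fern.
    At fern: go left to iris.
      At iris: no left child.
      Visit iris.
      At iris: go right to ivy.
        At ivy: no left child.
        Visit ivy.
        At ivy: go right to elm.
          At elm: no left child.
          Visit elm.
          At elm: go right to fir.
            fir is a leaf — visit fir.
    Visit fern.
    At fern: go right to plum.
      At plum: no left child.
      Visit plum.
      At plum: go right to daisy.
        daisy is a leaf — visit daisy.
  Visit cedar.
  At cedar: go right to lily.
    At lily: go left to hop.
      hop is a leaf — visit hop.
    Visit lily.
    At lily: go right to moss.
      At moss: no left child.
      Visit moss.
      At moss: go right to rye.
        rye is a leaf — visit rye.
Visit mint.
At mint: no right child.
Full in-order sequence: iris, ivy, elm, fir, fern, plum, daisy, cedar, hop, lily, moss, rye, mint.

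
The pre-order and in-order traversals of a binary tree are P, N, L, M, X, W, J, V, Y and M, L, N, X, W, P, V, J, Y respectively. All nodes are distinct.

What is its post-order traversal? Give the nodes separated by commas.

M, L, W, X, N, V, Y, J, P

The first element of pre-order is the root; it splits in-order into left and right subtrees.
Root P: left subtree has 5 nodes {M, L, N, X, W}, right has 3 {V, J, Y}.
  Root N: left subtree has 2 nodes {M, L}, right has 2 {X, W}.
    Root L: left subtree has 1 node {M}, right has 0 { }.
    Root X: left subtree has 0 nodes { }, right has 1 {W}.
  Root J: left subtree has 1 node {V}, right has 1 {Y}.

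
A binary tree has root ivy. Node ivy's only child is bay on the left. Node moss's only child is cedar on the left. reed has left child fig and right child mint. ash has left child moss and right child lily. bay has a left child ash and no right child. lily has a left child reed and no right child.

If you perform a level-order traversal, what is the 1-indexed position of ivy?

Level-order visits nodes level by level from the root, left to right within each level.
Level 0: ivy
Level 1: bay
Level 2: ash
Level 3: moss, lily
Level 4: cedar, reed
Level 5: fig, mint
Full level-order sequence: ivy, bay, ash, moss, lily, cedar, reed, fig, mint.

1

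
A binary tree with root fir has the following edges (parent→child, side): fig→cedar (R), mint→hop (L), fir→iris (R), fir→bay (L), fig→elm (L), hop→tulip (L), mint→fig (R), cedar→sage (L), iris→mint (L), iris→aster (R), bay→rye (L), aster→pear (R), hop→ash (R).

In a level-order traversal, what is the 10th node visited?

Level-order visits nodes level by level from the root, left to right within each level.
Level 0: fir
Level 1: bay, iris
Level 2: rye, mint, aster
Level 3: hop, fig, pear
Level 4: tulip, ash, elm, cedar
Level 5: sage
Full level-order sequence: fir, bay, iris, rye, mint, aster, hop, fig, pear, tulip, ash, elm, cedar, sage.

tulip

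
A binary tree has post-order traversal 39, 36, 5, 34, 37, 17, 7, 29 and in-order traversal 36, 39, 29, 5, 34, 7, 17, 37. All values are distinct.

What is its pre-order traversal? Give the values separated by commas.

29, 36, 39, 7, 34, 5, 17, 37

The last element of post-order is the root; it splits in-order into left and right subtrees.
Root 29: left subtree has 2 nodes {36, 39}, right has 5 {5, 34, 7, 17, 37}.
  Root 36: left subtree has 0 nodes { }, right has 1 {39}.
  Root 7: left subtree has 2 nodes {5, 34}, right has 2 {17, 37}.
    Root 34: left subtree has 1 node {5}, right has 0 { }.
    Root 17: left subtree has 0 nodes { }, right has 1 {37}.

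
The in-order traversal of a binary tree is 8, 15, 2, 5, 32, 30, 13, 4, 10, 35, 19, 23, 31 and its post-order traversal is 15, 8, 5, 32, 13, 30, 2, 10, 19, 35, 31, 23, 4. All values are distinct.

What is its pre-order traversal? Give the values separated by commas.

The last element of post-order is the root; it splits in-order into left and right subtrees.
Root 4: left subtree has 7 nodes {8, 15, 2, 5, 32, 30, 13}, right has 5 {10, 35, 19, 23, 31}.
  Root 2: left subtree has 2 nodes {8, 15}, right has 4 {5, 32, 30, 13}.
    Root 8: left subtree has 0 nodes { }, right has 1 {15}.
    Root 30: left subtree has 2 nodes {5, 32}, right has 1 {13}.
      Root 32: left subtree has 1 node {5}, right has 0 { }.
  Root 23: left subtree has 3 nodes {10, 35, 19}, right has 1 {31}.
    Root 35: left subtree has 1 node {10}, right has 1 {19}.

4, 2, 8, 15, 30, 32, 5, 13, 23, 35, 10, 19, 31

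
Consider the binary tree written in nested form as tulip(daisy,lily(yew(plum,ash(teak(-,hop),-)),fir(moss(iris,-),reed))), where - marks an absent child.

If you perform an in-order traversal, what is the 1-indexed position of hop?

6

In-order visits the left subtree, then the node, then the right subtree.
At tulip: go left to daisy.
  daisy is a leaf — visit daisy.
Visit tulip.
At tulip: go right to lily.
  At lily: go left to yew.
    At yew: go left to plum.
      plum is a leaf — visit plum.
    Visit yew.
    At yew: go right to ash.
      At ash: go left to teak.
        At teak: no left child.
        Visit teak.
        At teak: go right to hop.
          hop is a leaf — visit hop.
      Visit ash.
      At ash: no right child.
  Visit lily.
  At lily: go right to fir.
    At fir: go left to moss.
      At moss: go left to iris.
        iris is a leaf — visit iris.
      Visit moss.
      At moss: no right child.
    Visit fir.
    At fir: go right to reed.
      reed is a leaf — visit reed.
Full in-order sequence: daisy, tulip, plum, yew, teak, hop, ash, lily, iris, moss, fir, reed.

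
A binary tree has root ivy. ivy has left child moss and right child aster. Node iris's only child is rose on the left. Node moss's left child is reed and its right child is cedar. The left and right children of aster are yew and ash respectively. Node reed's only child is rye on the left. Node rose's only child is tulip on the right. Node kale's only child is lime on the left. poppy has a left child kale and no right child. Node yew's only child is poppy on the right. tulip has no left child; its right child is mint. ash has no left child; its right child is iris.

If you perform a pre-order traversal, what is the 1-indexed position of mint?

15

Pre-order visits the node, then its left subtree, then its right subtree.
Visit ivy.
At ivy: go left to moss.
  Visit moss.
  At moss: go left to reed.
    Visit reed.
    At reed: go left to rye.
      rye is a leaf — visit rye.
    At reed: no right child.
  At moss: go right to cedar.
    cedar is a leaf — visit cedar.
At ivy: go right to aster.
  Visit aster.
  At aster: go left to yew.
    Visit yew.
    At yew: no left child.
    At yew: go right to poppy.
      Visit poppy.
      At poppy: go left to kale.
        Visit kale.
        At kale: go left to lime.
          lime is a leaf — visit lime.
        At kale: no right child.
      At poppy: no right child.
  At aster: go right to ash.
    Visit ash.
    At ash: no left child.
    At ash: go right to iris.
      Visit iris.
      At iris: go left to rose.
        Visit rose.
        At rose: no left child.
        At rose: go right to tulip.
          Visit tulip.
          At tulip: no left child.
          At tulip: go right to mint.
            mint is a leaf — visit mint.
      At iris: no right child.
Full pre-order sequence: ivy, moss, reed, rye, cedar, aster, yew, poppy, kale, lime, ash, iris, rose, tulip, mint.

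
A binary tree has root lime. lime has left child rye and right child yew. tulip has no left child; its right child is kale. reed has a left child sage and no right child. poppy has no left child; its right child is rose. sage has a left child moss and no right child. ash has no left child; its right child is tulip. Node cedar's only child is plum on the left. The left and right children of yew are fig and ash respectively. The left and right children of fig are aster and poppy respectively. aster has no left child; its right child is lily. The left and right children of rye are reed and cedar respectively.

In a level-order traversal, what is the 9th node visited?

Level-order visits nodes level by level from the root, left to right within each level.
Level 0: lime
Level 1: rye, yew
Level 2: reed, cedar, fig, ash
Level 3: sage, plum, aster, poppy, tulip
Level 4: moss, lily, rose, kale
Full level-order sequence: lime, rye, yew, reed, cedar, fig, ash, sage, plum, aster, poppy, tulip, moss, lily, rose, kale.

plum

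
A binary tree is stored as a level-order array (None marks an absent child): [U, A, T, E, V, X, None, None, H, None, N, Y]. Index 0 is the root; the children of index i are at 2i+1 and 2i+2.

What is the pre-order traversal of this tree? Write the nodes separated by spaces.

U A E H V N T X Y

Pre-order visits the node, then its left subtree, then its right subtree.
Visit U.
At U: go left to A.
  Visit A.
  At A: go left to E.
    Visit E.
    At E: no left child.
    At E: go right to H.
      H is a leaf — visit H.
  At A: go right to V.
    Visit V.
    At V: no left child.
    At V: go right to N.
      N is a leaf — visit N.
At U: go right to T.
  Visit T.
  At T: go left to X.
    Visit X.
    At X: go left to Y.
      Y is a leaf — visit Y.
    At X: no right child.
  At T: no right child.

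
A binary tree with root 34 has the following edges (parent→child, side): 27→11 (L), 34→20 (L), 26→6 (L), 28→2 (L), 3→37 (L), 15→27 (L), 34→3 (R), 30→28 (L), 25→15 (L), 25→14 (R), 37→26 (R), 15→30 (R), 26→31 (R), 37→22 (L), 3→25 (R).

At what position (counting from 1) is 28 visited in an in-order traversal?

In-order visits the left subtree, then the node, then the right subtree.
At 34: go left to 20.
  20 is a leaf — visit 20.
Visit 34.
At 34: go right to 3.
  At 3: go left to 37.
    At 37: go left to 22.
      22 is a leaf — visit 22.
    Visit 37.
    At 37: go right to 26.
      At 26: go left to 6.
        6 is a leaf — visit 6.
      Visit 26.
      At 26: go right to 31.
        31 is a leaf — visit 31.
  Visit 3.
  At 3: go right to 25.
    At 25: go left to 15.
      At 15: go left to 27.
        At 27: go left to 11.
          11 is a leaf — visit 11.
        Visit 27.
        At 27: no right child.
      Visit 15.
      At 15: go right to 30.
        At 30: go left to 28.
          At 28: go left to 2.
            2 is a leaf — visit 2.
          Visit 28.
          At 28: no right child.
        Visit 30.
        At 30: no right child.
    Visit 25.
    At 25: go right to 14.
      14 is a leaf — visit 14.
Full in-order sequence: 20, 34, 22, 37, 6, 26, 31, 3, 11, 27, 15, 2, 28, 30, 25, 14.

13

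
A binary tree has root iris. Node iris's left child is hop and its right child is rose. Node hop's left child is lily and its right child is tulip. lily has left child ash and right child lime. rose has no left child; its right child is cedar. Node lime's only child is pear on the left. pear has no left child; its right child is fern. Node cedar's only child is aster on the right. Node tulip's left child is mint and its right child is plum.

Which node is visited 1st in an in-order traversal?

ash

In-order visits the left subtree, then the node, then the right subtree.
At iris: go left to hop.
  At hop: go left to lily.
    At lily: go left to ash.
      ash is a leaf — visit ash.
    Visit lily.
    At lily: go right to lime.
      At lime: go left to pear.
        At pear: no left child.
        Visit pear.
        At pear: go right to fern.
          fern is a leaf — visit fern.
      Visit lime.
      At lime: no right child.
  Visit hop.
  At hop: go right to tulip.
    At tulip: go left to mint.
      mint is a leaf — visit mint.
    Visit tulip.
    At tulip: go right to plum.
      plum is a leaf — visit plum.
Visit iris.
At iris: go right to rose.
  At rose: no left child.
  Visit rose.
  At rose: go right to cedar.
    At cedar: no left child.
    Visit cedar.
    At cedar: go right to aster.
      aster is a leaf — visit aster.
Full in-order sequence: ash, lily, pear, fern, lime, hop, mint, tulip, plum, iris, rose, cedar, aster.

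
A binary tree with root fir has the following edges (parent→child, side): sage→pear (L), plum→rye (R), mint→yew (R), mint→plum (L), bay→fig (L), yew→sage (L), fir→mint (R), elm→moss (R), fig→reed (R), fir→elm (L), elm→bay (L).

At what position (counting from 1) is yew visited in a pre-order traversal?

Pre-order visits the node, then its left subtree, then its right subtree.
Visit fir.
At fir: go left to elm.
  Visit elm.
  At elm: go left to bay.
    Visit bay.
    At bay: go left to fig.
      Visit fig.
      At fig: no left child.
      At fig: go right to reed.
        reed is a leaf — visit reed.
    At bay: no right child.
  At elm: go right to moss.
    moss is a leaf — visit moss.
At fir: go right to mint.
  Visit mint.
  At mint: go left to plum.
    Visit plum.
    At plum: no left child.
    At plum: go right to rye.
      rye is a leaf — visit rye.
  At mint: go right to yew.
    Visit yew.
    At yew: go left to sage.
      Visit sage.
      At sage: go left to pear.
        pear is a leaf — visit pear.
      At sage: no right child.
    At yew: no right child.
Full pre-order sequence: fir, elm, bay, fig, reed, moss, mint, plum, rye, yew, sage, pear.

10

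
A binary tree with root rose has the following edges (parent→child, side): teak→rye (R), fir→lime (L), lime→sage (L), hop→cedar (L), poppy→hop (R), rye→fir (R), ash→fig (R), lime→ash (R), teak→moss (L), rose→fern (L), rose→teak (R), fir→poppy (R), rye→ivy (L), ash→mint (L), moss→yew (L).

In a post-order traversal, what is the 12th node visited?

Post-order visits the left subtree, then the right subtree, then the node.
At rose: go left to fern.
  fern is a leaf — visit fern.
At rose: go right to teak.
  At teak: go left to moss.
    At moss: go left to yew.
      yew is a leaf — visit yew.
    At moss: no right child.
    Visit moss.
  At teak: go right to rye.
    At rye: go left to ivy.
      ivy is a leaf — visit ivy.
    At rye: go right to fir.
      At fir: go left to lime.
        At lime: go left to sage.
          sage is a leaf — visit sage.
        At lime: go right to ash.
          At ash: go left to mint.
            mint is a leaf — visit mint.
          At ash: go right to fig.
            fig is a leaf — visit fig.
          Visit ash.
        Visit lime.
      At fir: go right to poppy.
        At poppy: no left child.
        At poppy: go right to hop.
          At hop: go left to cedar.
            cedar is a leaf — visit cedar.
          At hop: no right child.
          Visit hop.
        Visit poppy.
      Visit fir.
    Visit rye.
  Visit teak.
Visit rose.
Full post-order sequence: fern, yew, moss, ivy, sage, mint, fig, ash, lime, cedar, hop, poppy, fir, rye, teak, rose.

poppy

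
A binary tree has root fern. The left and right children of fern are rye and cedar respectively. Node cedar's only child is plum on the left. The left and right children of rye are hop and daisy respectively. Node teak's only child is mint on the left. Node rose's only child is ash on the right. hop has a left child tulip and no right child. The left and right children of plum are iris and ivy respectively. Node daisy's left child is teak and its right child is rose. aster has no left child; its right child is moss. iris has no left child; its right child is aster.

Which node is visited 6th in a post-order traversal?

Post-order visits the left subtree, then the right subtree, then the node.
At fern: go left to rye.
  At rye: go left to hop.
    At hop: go left to tulip.
      tulip is a leaf — visit tulip.
    At hop: no right child.
    Visit hop.
  At rye: go right to daisy.
    At daisy: go left to teak.
      At teak: go left to mint.
        mint is a leaf — visit mint.
      At teak: no right child.
      Visit teak.
    At daisy: go right to rose.
      At rose: no left child.
      At rose: go right to ash.
        ash is a leaf — visit ash.
      Visit rose.
    Visit daisy.
  Visit rye.
At fern: go right to cedar.
  At cedar: go left to plum.
    At plum: go left to iris.
      At iris: no left child.
      At iris: go right to aster.
        At aster: no left child.
        At aster: go right to moss.
          moss is a leaf — visit moss.
        Visit aster.
      Visit iris.
    At plum: go right to ivy.
      ivy is a leaf — visit ivy.
    Visit plum.
  At cedar: no right child.
  Visit cedar.
Visit fern.
Full post-order sequence: tulip, hop, mint, teak, ash, rose, daisy, rye, moss, aster, iris, ivy, plum, cedar, fern.

rose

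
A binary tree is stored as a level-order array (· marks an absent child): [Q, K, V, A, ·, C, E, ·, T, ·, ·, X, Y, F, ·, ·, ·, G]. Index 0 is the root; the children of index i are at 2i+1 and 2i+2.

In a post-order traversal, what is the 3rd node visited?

Post-order visits the left subtree, then the right subtree, then the node.
At Q: go left to K.
  At K: go left to A.
    At A: no left child.
    At A: go right to T.
      At T: go left to G.
        G is a leaf — visit G.
      At T: no right child.
      Visit T.
    Visit A.
  At K: no right child.
  Visit K.
At Q: go right to V.
  At V: go left to C.
    At C: go left to X.
      X is a leaf — visit X.
    At C: go right to Y.
      Y is a leaf — visit Y.
    Visit C.
  At V: go right to E.
    At E: go left to F.
      F is a leaf — visit F.
    At E: no right child.
    Visit E.
  Visit V.
Visit Q.
Full post-order sequence: G, T, A, K, X, Y, C, F, E, V, Q.

A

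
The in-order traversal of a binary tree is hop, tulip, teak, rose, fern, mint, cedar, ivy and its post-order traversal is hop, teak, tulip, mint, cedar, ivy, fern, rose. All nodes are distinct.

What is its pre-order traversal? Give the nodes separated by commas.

The last element of post-order is the root; it splits in-order into left and right subtrees.
Root rose: left subtree has 3 nodes {hop, tulip, teak}, right has 4 {fern, mint, cedar, ivy}.
  Root tulip: left subtree has 1 node {hop}, right has 1 {teak}.
  Root fern: left subtree has 0 nodes { }, right has 3 {mint, cedar, ivy}.
    Root ivy: left subtree has 2 nodes {mint, cedar}, right has 0 { }.
      Root cedar: left subtree has 1 node {mint}, right has 0 { }.

rose, tulip, hop, teak, fern, ivy, cedar, mint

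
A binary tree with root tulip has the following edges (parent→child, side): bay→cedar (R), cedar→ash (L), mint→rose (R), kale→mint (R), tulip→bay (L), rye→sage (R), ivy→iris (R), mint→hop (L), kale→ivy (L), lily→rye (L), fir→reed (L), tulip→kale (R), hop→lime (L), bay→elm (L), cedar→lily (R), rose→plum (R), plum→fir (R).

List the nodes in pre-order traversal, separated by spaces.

tulip bay elm cedar ash lily rye sage kale ivy iris mint hop lime rose plum fir reed

Pre-order visits the node, then its left subtree, then its right subtree.
Visit tulip.
At tulip: go left to bay.
  Visit bay.
  At bay: go left to elm.
    elm is a leaf — visit elm.
  At bay: go right to cedar.
    Visit cedar.
    At cedar: go left to ash.
      ash is a leaf — visit ash.
    At cedar: go right to lily.
      Visit lily.
      At lily: go left to rye.
        Visit rye.
        At rye: no left child.
        At rye: go right to sage.
          sage is a leaf — visit sage.
      At lily: no right child.
At tulip: go right to kale.
  Visit kale.
  At kale: go left to ivy.
    Visit ivy.
    At ivy: no left child.
    At ivy: go right to iris.
      iris is a leaf — visit iris.
  At kale: go right to mint.
    Visit mint.
    At mint: go left to hop.
      Visit hop.
      At hop: go left to lime.
        lime is a leaf — visit lime.
      At hop: no right child.
    At mint: go right to rose.
      Visit rose.
      At rose: no left child.
      At rose: go right to plum.
        Visit plum.
        At plum: no left child.
        At plum: go right to fir.
          Visit fir.
          At fir: go left to reed.
            reed is a leaf — visit reed.
          At fir: no right child.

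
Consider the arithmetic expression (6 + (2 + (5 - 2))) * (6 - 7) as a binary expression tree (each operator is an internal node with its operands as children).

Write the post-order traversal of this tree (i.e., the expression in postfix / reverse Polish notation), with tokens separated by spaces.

6 2 5 2 - + + 6 7 - *

Post-order on an expression tree gives postfix notation: for each operator, emit left operand, right operand, then the operator.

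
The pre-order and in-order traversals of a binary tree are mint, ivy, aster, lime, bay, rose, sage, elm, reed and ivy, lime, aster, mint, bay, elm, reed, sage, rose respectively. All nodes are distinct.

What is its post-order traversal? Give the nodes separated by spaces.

The first element of pre-order is the root; it splits in-order into left and right subtrees.
Root mint: left subtree has 3 nodes {ivy, lime, aster}, right has 5 {bay, elm, reed, sage, rose}.
  Root ivy: left subtree has 0 nodes { }, right has 2 {lime, aster}.
    Root aster: left subtree has 1 node {lime}, right has 0 { }.
  Root bay: left subtree has 0 nodes { }, right has 4 {elm, reed, sage, rose}.
    Root rose: left subtree has 3 nodes {elm, reed, sage}, right has 0 { }.
      Root sage: left subtree has 2 nodes {elm, reed}, right has 0 { }.
        Root elm: left subtree has 0 nodes { }, right has 1 {reed}.

lime aster ivy reed elm sage rose bay mint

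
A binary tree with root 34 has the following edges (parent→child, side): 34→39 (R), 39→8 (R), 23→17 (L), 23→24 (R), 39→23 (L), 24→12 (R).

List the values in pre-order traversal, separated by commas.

Pre-order visits the node, then its left subtree, then its right subtree.
Visit 34.
At 34: no left child.
At 34: go right to 39.
  Visit 39.
  At 39: go left to 23.
    Visit 23.
    At 23: go left to 17.
      17 is a leaf — visit 17.
    At 23: go right to 24.
      Visit 24.
      At 24: no left child.
      At 24: go right to 12.
        12 is a leaf — visit 12.
  At 39: go right to 8.
    8 is a leaf — visit 8.

34, 39, 23, 17, 24, 12, 8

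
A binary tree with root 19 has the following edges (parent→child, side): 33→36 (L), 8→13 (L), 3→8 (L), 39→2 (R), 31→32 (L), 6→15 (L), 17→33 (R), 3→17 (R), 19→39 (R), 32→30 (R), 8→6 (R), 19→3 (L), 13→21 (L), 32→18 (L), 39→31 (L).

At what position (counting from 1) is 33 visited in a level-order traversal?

10

Level-order visits nodes level by level from the root, left to right within each level.
Level 0: 19
Level 1: 3, 39
Level 2: 8, 17, 31, 2
Level 3: 13, 6, 33, 32
Level 4: 21, 15, 36, 18, 30
Full level-order sequence: 19, 3, 39, 8, 17, 31, 2, 13, 6, 33, 32, 21, 15, 36, 18, 30.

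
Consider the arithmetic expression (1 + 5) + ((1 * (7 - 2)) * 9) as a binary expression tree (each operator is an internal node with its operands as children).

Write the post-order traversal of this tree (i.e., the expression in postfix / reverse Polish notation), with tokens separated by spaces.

1 5 + 1 7 2 - * 9 * +

Post-order on an expression tree gives postfix notation: for each operator, emit left operand, right operand, then the operator.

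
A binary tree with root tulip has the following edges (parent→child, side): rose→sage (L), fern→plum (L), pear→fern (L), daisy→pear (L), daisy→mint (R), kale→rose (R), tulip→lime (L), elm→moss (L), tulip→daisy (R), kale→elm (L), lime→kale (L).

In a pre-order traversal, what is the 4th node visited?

Pre-order visits the node, then its left subtree, then its right subtree.
Visit tulip.
At tulip: go left to lime.
  Visit lime.
  At lime: go left to kale.
    Visit kale.
    At kale: go left to elm.
      Visit elm.
      At elm: go left to moss.
        moss is a leaf — visit moss.
      At elm: no right child.
    At kale: go right to rose.
      Visit rose.
      At rose: go left to sage.
        sage is a leaf — visit sage.
      At rose: no right child.
  At lime: no right child.
At tulip: go right to daisy.
  Visit daisy.
  At daisy: go left to pear.
    Visit pear.
    At pear: go left to fern.
      Visit fern.
      At fern: go left to plum.
        plum is a leaf — visit plum.
      At fern: no right child.
    At pear: no right child.
  At daisy: go right to mint.
    mint is a leaf — visit mint.
Full pre-order sequence: tulip, lime, kale, elm, moss, rose, sage, daisy, pear, fern, plum, mint.

elm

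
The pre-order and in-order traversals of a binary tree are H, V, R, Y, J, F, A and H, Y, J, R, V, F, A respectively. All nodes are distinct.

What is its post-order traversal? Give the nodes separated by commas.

The first element of pre-order is the root; it splits in-order into left and right subtrees.
Root H: left subtree has 0 nodes { }, right has 6 {Y, J, R, V, F, A}.
  Root V: left subtree has 3 nodes {Y, J, R}, right has 2 {F, A}.
    Root R: left subtree has 2 nodes {Y, J}, right has 0 { }.
      Root Y: left subtree has 0 nodes { }, right has 1 {J}.
    Root F: left subtree has 0 nodes { }, right has 1 {A}.

J, Y, R, A, F, V, H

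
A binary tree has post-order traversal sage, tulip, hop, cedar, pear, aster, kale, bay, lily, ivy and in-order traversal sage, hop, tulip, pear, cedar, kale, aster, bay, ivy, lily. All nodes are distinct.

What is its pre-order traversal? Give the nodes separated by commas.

The last element of post-order is the root; it splits in-order into left and right subtrees.
Root ivy: left subtree has 8 nodes {sage, hop, tulip, pear, cedar, kale, aster, bay}, right has 1 {lily}.
  Root bay: left subtree has 7 nodes {sage, hop, tulip, pear, cedar, kale, aster}, right has 0 { }.
    Root kale: left subtree has 5 nodes {sage, hop, tulip, pear, cedar}, right has 1 {aster}.
      Root pear: left subtree has 3 nodes {sage, hop, tulip}, right has 1 {cedar}.
        Root hop: left subtree has 1 node {sage}, right has 1 {tulip}.

ivy, bay, kale, pear, hop, sage, tulip, cedar, aster, lily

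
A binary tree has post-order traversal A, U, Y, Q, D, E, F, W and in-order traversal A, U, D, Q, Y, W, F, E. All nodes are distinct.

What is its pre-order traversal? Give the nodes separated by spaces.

W D U A Q Y F E

The last element of post-order is the root; it splits in-order into left and right subtrees.
Root W: left subtree has 5 nodes {A, U, D, Q, Y}, right has 2 {F, E}.
  Root D: left subtree has 2 nodes {A, U}, right has 2 {Q, Y}.
    Root U: left subtree has 1 node {A}, right has 0 { }.
    Root Q: left subtree has 0 nodes { }, right has 1 {Y}.
  Root F: left subtree has 0 nodes { }, right has 1 {E}.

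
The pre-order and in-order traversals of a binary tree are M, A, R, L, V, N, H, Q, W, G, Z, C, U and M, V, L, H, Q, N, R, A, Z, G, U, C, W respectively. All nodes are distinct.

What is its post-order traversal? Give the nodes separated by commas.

The first element of pre-order is the root; it splits in-order into left and right subtrees.
Root M: left subtree has 0 nodes { }, right has 12 {V, L, H, Q, N, R, A, Z, G, U, C, W}.
  Root A: left subtree has 6 nodes {V, L, H, Q, N, R}, right has 5 {Z, G, U, C, W}.
    Root R: left subtree has 5 nodes {V, L, H, Q, N}, right has 0 { }.
      Root L: left subtree has 1 node {V}, right has 3 {H, Q, N}.
        Root N: left subtree has 2 nodes {H, Q}, right has 0 { }.
          Root H: left subtree has 0 nodes { }, right has 1 {Q}.
    Root W: left subtree has 4 nodes {Z, G, U, C}, right has 0 { }.
      Root G: left subtree has 1 node {Z}, right has 2 {U, C}.
        Root C: left subtree has 1 node {U}, right has 0 { }.

V, Q, H, N, L, R, Z, U, C, G, W, A, M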